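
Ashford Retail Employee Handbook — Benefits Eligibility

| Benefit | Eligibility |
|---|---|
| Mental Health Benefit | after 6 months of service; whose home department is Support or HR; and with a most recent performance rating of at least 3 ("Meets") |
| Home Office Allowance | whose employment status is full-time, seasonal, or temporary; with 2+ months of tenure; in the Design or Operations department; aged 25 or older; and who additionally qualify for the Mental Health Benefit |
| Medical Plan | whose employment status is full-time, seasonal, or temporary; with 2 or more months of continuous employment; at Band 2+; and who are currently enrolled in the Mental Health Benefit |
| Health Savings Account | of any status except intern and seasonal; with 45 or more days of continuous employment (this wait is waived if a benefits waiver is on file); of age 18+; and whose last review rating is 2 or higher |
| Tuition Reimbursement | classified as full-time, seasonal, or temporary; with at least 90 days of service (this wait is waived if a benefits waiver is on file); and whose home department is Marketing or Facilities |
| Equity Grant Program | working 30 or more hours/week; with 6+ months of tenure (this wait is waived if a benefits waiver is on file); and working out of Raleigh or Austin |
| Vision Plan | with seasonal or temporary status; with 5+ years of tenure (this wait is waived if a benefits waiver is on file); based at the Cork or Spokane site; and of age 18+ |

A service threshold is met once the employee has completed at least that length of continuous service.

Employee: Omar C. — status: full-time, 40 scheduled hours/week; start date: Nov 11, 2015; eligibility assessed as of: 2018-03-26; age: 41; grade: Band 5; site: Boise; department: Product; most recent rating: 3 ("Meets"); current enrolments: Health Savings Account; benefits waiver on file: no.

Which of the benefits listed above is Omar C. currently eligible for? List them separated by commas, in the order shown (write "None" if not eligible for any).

Health Savings Account

Service from Nov 11, 2015 to 2018-03-26: 866 days.
Mental Health Benefit — service 866 days ≥ 6 months (≈180 days) ✓; dept Product ✗ → not eligible.
Home Office Allowance — status full-time ✓; service 866 days ≥ 2 months (≈60 days) ✓; dept Product ✗ → not eligible.
Medical Plan — status full-time ✓; service 866 days ≥ 2 months (≈60 days) ✓; grade Band 5 ≥ Band 2 ✓; not enrolled in Mental Health Benefit ✗ → not eligible.
Health Savings Account — status full-time ✓ (not excluded); no waiver, service 866 days ≥ 45 days ✓; age 41 ≥ 18 ✓; rating 3 ≥ 2 ✓ → eligible.
Tuition Reimbursement — status full-time ✓; no waiver, service 866 days ≥ 90 days ✓; dept Product ✗ → not eligible.
Equity Grant Program — 40 hrs/wk ≥ 30 ✓; no waiver, service 866 days ≥ 6 months (≈180 days) ✓; site Boise ✗ (not Raleigh or Austin) → not eligible.
Vision Plan — status full-time ✗ (requires seasonal or temporary) → not eligible.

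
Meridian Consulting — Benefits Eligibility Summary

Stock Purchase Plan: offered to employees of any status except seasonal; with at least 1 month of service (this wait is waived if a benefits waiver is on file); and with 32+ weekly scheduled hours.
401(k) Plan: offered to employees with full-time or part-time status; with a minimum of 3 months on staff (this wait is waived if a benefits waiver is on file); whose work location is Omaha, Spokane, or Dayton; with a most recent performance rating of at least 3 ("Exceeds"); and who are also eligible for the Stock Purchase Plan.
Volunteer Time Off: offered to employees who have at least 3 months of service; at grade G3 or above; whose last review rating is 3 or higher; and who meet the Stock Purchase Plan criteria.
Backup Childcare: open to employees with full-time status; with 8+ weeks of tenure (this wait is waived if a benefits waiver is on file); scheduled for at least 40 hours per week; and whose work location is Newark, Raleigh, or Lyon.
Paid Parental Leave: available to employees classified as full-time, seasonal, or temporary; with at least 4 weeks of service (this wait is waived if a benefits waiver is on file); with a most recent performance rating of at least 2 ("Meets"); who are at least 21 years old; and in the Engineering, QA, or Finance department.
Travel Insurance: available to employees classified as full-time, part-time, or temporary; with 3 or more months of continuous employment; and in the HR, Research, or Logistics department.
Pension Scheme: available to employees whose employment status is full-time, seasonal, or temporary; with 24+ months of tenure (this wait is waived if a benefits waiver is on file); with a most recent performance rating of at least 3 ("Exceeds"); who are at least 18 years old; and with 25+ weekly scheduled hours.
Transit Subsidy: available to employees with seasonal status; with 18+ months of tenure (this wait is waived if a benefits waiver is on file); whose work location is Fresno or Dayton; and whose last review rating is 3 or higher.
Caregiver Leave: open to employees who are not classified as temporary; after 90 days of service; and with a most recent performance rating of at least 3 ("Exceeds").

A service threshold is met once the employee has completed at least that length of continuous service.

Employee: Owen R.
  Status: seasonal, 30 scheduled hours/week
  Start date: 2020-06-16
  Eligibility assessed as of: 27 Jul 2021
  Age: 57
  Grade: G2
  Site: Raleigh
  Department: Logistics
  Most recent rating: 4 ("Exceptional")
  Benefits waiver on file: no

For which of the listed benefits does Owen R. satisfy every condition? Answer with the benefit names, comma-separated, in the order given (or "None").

Service from 2020-06-16 to 27 Jul 2021: 406 days.
Stock Purchase Plan — status seasonal ✗ (excluded) → not eligible.
401(k) Plan — status seasonal ✗ (requires full-time or part-time) → not eligible.
Volunteer Time Off — service 406 days ≥ 3 months (≈90 days) ✓; grade G2 < G3 ✗ → not eligible.
Backup Childcare — status seasonal ✗ (requires full-time) → not eligible.
Paid Parental Leave — status seasonal ✓; no waiver, service 406 days ≥ 4 weeks (≈28 days) ✓; rating 4 ≥ 2 ✓; age 57 ≥ 21 ✓; dept Logistics ✗ → not eligible.
Travel Insurance — status seasonal ✗ (requires full-time, part-time, or temporary) → not eligible.
Pension Scheme — status seasonal ✓; no waiver, service 406 days < 24 months (≈720 days) ✗ → not eligible.
Transit Subsidy — status seasonal ✓; no waiver, service 406 days < 18 months (≈540 days) ✗ → not eligible.
Caregiver Leave — status seasonal ✓ (not excluded); service 406 days ≥ 90 days ✓; rating 4 ≥ 3 ✓ → eligible.

Caregiver Leave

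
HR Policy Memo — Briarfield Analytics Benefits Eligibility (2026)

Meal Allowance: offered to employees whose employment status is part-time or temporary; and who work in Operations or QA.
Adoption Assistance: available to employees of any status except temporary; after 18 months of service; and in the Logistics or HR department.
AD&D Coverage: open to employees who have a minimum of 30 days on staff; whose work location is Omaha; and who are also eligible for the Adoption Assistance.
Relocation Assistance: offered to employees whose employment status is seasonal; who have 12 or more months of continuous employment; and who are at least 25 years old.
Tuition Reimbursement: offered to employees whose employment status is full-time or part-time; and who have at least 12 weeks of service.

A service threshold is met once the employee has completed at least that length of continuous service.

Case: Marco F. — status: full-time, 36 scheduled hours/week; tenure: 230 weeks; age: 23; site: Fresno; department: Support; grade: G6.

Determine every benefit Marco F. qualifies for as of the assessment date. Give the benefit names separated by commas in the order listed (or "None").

Tuition Reimbursement

Meal Allowance — status full-time ✗ (requires part-time or temporary) → not eligible.
Adoption Assistance — status full-time ✓ (not excluded); service 230 weeks ≥ 18 months (≈540 days) ✓; dept Support ✗ → not eligible.
AD&D Coverage — service 230 weeks ≥ 30 days ✓; site Fresno ✗ (not Omaha) → not eligible.
Relocation Assistance — status full-time ✗ (requires seasonal) → not eligible.
Tuition Reimbursement — status full-time ✓; service 230 weeks ≥ 12 weeks ✓ → eligible.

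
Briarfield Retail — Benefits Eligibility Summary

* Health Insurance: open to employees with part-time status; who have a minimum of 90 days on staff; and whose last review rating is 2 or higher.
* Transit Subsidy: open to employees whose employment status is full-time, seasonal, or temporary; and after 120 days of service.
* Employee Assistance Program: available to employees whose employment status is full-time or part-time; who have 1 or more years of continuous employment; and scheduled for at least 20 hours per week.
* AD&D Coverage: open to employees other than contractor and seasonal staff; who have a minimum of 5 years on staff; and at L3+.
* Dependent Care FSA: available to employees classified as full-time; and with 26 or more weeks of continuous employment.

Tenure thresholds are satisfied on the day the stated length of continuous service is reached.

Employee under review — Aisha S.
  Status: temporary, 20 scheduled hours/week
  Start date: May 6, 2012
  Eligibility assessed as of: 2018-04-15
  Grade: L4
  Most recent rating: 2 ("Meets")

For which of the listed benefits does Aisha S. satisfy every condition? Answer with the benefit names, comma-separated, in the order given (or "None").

Transit Subsidy, AD&D Coverage

Service from May 6, 2012 to 2018-04-15: 2170 days.
Health Insurance — status temporary ✗ (requires part-time) → not eligible.
Transit Subsidy — status temporary ✓; service 2170 days ≥ 120 days ✓ → eligible.
Employee Assistance Program — status temporary ✗ (requires full-time or part-time) → not eligible.
AD&D Coverage — status temporary ✓ (not excluded); service 2170 days ≥ 5 years (≈1825 days) ✓; grade L4 ≥ L3 ✓ → eligible.
Dependent Care FSA — status temporary ✗ (requires full-time) → not eligible.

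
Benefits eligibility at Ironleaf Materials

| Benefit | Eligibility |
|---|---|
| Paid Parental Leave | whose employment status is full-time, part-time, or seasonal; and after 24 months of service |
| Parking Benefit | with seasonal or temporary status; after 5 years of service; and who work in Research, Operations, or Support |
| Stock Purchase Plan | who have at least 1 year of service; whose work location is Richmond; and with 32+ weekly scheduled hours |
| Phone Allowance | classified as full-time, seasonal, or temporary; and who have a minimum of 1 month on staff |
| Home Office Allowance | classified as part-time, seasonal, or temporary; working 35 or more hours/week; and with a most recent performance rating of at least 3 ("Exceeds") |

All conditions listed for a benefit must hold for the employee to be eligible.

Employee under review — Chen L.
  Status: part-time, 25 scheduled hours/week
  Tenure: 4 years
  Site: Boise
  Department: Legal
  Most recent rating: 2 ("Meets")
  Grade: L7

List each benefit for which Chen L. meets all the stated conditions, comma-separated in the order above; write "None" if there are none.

Paid Parental Leave

Paid Parental Leave — status part-time ✓; service 4 years ≥ 24 months (≈720 days) ✓ → eligible.
Parking Benefit — status part-time ✗ (requires seasonal or temporary) → not eligible.
Stock Purchase Plan — service 4 years ≥ 1 year ✓; site Boise ✗ (not Richmond) → not eligible.
Phone Allowance — status part-time ✗ (requires full-time, seasonal, or temporary) → not eligible.
Home Office Allowance — status part-time ✓; 25 hrs/wk < 35 ✗ → not eligible.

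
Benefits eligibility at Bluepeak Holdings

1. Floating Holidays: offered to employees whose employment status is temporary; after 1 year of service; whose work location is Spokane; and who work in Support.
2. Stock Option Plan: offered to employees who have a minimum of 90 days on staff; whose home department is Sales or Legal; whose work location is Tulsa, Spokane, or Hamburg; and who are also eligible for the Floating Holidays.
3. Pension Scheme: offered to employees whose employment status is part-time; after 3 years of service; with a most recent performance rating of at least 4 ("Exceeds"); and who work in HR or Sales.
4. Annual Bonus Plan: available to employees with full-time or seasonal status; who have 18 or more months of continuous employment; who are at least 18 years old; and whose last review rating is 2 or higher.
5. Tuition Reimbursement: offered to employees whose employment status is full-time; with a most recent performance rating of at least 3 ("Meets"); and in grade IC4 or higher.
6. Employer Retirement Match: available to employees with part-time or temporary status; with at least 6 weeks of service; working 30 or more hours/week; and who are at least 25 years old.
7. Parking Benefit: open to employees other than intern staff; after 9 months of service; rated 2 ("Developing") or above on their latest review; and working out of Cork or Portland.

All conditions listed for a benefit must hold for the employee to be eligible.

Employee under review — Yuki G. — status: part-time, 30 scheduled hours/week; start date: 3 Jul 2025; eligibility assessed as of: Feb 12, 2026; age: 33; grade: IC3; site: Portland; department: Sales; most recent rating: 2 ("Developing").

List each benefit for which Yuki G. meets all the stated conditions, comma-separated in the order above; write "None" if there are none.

Service from 3 Jul 2025 to Feb 12, 2026: 224 days.
Floating Holidays — status part-time ✗ (requires temporary) → not eligible.
Stock Option Plan — service 224 days ≥ 90 days ✓; dept Sales ✓; site Portland ✗ (not Tulsa, Spokane, or Hamburg) → not eligible.
Pension Scheme — status part-time ✓; service 224 days < 3 years (≈1095 days) ✗ → not eligible.
Annual Bonus Plan — status part-time ✗ (requires full-time or seasonal) → not eligible.
Tuition Reimbursement — status part-time ✗ (requires full-time) → not eligible.
Employer Retirement Match — status part-time ✓; service 224 days ≥ 6 weeks (≈42 days) ✓; 30 hrs/wk ≥ 30 ✓; age 33 ≥ 25 ✓ → eligible.
Parking Benefit — status part-time ✓ (not excluded); service 224 days < 9 months (≈270 days) ✗ → not eligible.

Employer Retirement Match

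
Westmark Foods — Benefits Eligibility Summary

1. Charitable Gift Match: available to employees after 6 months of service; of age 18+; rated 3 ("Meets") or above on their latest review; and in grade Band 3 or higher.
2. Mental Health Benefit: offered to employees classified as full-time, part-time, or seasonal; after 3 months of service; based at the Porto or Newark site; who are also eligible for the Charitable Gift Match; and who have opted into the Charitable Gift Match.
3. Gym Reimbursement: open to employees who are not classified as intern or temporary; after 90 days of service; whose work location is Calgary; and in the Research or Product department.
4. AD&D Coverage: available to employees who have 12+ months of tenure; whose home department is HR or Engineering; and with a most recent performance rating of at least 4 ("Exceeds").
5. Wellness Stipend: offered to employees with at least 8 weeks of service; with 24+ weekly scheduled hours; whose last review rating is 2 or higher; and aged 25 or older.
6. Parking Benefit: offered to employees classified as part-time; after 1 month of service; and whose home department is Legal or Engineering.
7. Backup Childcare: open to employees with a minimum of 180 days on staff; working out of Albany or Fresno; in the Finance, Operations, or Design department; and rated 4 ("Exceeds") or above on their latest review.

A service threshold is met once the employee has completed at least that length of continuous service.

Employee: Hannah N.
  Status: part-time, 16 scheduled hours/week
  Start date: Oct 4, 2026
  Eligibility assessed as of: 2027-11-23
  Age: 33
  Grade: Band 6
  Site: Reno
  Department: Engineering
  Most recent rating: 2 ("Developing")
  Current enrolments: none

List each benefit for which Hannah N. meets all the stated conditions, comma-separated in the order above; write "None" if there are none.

Service from Oct 4, 2026 to 2027-11-23: 415 days.
Charitable Gift Match — service 415 days ≥ 6 months (≈180 days) ✓; age 33 ≥ 18 ✓; rating 2 < 3 ✗ → not eligible.
Mental Health Benefit — status part-time ✓; service 415 days ≥ 3 months (≈90 days) ✓; site Reno ✗ (not Porto or Newark) → not eligible.
Gym Reimbursement — status part-time ✓ (not excluded); service 415 days ≥ 90 days ✓; site Reno ✗ (not Calgary) → not eligible.
AD&D Coverage — service 415 days ≥ 12 months (≈360 days) ✓; dept Engineering ✓; rating 2 < 4 ✗ → not eligible.
Wellness Stipend — service 415 days ≥ 8 weeks (≈56 days) ✓; 16 hrs/wk < 24 ✗ → not eligible.
Parking Benefit — status part-time ✓; service 415 days ≥ 1 month (≈30 days) ✓; dept Engineering ✓ → eligible.
Backup Childcare — service 415 days ≥ 180 days ✓; site Reno ✗ (not Albany or Fresno) → not eligible.

Parking Benefit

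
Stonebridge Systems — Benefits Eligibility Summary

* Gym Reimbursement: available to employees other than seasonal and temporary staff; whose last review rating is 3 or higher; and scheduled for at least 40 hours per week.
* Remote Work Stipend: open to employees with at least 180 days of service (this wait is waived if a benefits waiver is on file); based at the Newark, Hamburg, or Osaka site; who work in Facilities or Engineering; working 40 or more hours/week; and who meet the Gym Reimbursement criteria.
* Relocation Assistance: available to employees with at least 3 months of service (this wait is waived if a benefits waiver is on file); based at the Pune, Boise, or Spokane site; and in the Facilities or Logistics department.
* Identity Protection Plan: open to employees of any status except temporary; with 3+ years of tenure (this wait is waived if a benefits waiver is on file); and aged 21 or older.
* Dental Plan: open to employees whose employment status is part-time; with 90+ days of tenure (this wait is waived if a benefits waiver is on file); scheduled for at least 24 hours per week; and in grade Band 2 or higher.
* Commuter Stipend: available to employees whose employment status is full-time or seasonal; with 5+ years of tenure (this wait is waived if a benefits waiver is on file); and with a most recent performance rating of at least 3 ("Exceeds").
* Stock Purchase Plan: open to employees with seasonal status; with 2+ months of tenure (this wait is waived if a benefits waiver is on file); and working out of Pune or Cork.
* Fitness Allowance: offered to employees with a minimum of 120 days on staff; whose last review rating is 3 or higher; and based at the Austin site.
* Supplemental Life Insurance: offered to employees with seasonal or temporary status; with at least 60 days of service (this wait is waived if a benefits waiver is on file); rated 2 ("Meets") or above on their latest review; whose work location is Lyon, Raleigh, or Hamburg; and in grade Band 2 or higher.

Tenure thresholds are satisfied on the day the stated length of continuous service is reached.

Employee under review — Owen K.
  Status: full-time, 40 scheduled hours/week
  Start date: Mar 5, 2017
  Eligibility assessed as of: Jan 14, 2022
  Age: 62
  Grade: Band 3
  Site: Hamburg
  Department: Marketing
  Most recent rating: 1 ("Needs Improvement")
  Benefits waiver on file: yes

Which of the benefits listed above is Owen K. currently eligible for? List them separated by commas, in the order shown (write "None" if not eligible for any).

Service from Mar 5, 2017 to Jan 14, 2022: 1776 days.
Gym Reimbursement — status full-time ✓ (not excluded); rating 1 < 3 ✗ → not eligible.
Remote Work Stipend — benefits waiver on file ✓; site Hamburg ✓; dept Marketing ✗ → not eligible.
Relocation Assistance — benefits waiver on file ✓; site Hamburg ✗ (not Pune, Boise, or Spokane) → not eligible.
Identity Protection Plan — status full-time ✓ (not excluded); benefits waiver on file ✓; age 62 ≥ 21 ✓ → eligible.
Dental Plan — status full-time ✗ (requires part-time) → not eligible.
Commuter Stipend — status full-time ✓; benefits waiver on file ✓; rating 1 < 3 ✗ → not eligible.
Stock Purchase Plan — status full-time ✗ (requires seasonal) → not eligible.
Fitness Allowance — service 1776 days ≥ 120 days ✓; rating 1 < 3 ✗ → not eligible.
Supplemental Life Insurance — status full-time ✗ (requires seasonal or temporary) → not eligible.

Identity Protection Plan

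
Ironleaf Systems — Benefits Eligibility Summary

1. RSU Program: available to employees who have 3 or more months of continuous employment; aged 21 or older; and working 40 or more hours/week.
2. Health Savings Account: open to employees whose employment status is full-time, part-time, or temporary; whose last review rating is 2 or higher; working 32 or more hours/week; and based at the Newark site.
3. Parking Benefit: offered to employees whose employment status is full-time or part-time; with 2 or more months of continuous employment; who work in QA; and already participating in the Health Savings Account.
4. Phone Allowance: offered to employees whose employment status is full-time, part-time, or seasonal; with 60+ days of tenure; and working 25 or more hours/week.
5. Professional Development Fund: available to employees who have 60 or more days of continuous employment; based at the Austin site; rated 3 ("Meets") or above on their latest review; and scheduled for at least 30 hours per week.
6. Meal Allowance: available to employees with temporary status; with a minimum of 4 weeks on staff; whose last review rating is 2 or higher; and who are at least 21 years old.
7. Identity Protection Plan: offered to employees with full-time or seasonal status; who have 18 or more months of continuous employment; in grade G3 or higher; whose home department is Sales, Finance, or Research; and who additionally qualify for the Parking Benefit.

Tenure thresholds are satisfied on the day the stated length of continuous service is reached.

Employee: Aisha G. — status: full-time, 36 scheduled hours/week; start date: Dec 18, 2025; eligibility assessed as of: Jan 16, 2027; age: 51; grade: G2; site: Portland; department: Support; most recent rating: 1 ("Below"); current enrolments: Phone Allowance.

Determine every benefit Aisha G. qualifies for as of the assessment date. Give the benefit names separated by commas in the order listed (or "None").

Phone Allowance

Service from Dec 18, 2025 to Jan 16, 2027: 394 days.
RSU Program — service 394 days ≥ 3 months (≈90 days) ✓; age 51 ≥ 21 ✓; 36 hrs/wk < 40 ✗ → not eligible.
Health Savings Account — status full-time ✓; rating 1 < 2 ✗ → not eligible.
Parking Benefit — status full-time ✓; service 394 days ≥ 2 months (≈60 days) ✓; dept Support ✗ → not eligible.
Phone Allowance — status full-time ✓; service 394 days ≥ 60 days ✓; 36 hrs/wk ≥ 25 ✓ → eligible.
Professional Development Fund — service 394 days ≥ 60 days ✓; site Portland ✗ (not Austin) → not eligible.
Meal Allowance — status full-time ✗ (requires temporary) → not eligible.
Identity Protection Plan — status full-time ✓; service 394 days < 18 months (≈540 days) ✗ → not eligible.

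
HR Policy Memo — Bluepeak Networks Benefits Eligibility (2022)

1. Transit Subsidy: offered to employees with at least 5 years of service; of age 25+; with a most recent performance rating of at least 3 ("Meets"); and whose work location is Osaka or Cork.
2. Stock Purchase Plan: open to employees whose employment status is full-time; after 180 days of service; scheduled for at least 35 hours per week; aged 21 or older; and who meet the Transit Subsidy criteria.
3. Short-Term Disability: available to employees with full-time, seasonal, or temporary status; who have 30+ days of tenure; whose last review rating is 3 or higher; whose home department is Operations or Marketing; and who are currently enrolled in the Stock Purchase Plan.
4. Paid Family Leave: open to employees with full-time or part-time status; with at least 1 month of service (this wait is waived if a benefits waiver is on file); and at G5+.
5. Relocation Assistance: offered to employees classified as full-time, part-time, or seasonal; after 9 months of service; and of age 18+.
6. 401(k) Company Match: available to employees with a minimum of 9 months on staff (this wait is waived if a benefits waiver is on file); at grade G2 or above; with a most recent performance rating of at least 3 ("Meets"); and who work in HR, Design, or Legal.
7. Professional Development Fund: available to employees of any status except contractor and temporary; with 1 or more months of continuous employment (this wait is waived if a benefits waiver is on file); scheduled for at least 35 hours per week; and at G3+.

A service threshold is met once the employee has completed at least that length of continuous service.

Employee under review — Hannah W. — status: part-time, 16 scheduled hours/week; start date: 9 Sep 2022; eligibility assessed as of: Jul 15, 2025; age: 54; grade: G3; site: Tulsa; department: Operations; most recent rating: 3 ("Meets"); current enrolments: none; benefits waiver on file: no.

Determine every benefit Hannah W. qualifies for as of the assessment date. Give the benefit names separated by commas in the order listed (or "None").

Relocation Assistance

Service from 9 Sep 2022 to Jul 15, 2025: 1040 days.
Transit Subsidy — service 1040 days < 5 years (≈1825 days) ✗ → not eligible.
Stock Purchase Plan — status part-time ✗ (requires full-time) → not eligible.
Short-Term Disability — status part-time ✗ (requires full-time, seasonal, or temporary) → not eligible.
Paid Family Leave — status part-time ✓; no waiver, service 1040 days ≥ 1 month (≈30 days) ✓; grade G3 < G5 ✗ → not eligible.
Relocation Assistance — status part-time ✓; service 1040 days ≥ 9 months (≈270 days) ✓; age 54 ≥ 18 ✓ → eligible.
401(k) Company Match — no waiver, service 1040 days ≥ 9 months (≈270 days) ✓; grade G3 ≥ G2 ✓; rating 3 ≥ 3 ✓; dept Operations ✗ → not eligible.
Professional Development Fund — status part-time ✓ (not excluded); no waiver, service 1040 days ≥ 1 month (≈30 days) ✓; 16 hrs/wk < 35 ✗ → not eligible.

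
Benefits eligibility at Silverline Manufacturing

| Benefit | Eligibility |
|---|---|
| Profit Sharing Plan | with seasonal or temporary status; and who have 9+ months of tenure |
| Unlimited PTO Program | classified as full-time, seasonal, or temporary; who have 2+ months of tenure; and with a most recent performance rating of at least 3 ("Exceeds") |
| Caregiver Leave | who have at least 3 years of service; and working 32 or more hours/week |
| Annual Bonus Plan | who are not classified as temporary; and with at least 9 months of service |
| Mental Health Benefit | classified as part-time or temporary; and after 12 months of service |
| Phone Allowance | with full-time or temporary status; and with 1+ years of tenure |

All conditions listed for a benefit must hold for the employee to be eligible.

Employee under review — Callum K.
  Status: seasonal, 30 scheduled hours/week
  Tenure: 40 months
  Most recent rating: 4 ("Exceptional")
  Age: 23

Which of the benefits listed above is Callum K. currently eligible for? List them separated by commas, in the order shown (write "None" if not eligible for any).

Profit Sharing Plan — status seasonal ✓; service 40 months ≥ 9 months ✓ → eligible.
Unlimited PTO Program — status seasonal ✓; service 40 months ≥ 2 months ✓; rating 4 ≥ 3 ✓ → eligible.
Caregiver Leave — service 40 months ≥ 3 years (≈1095 days) ✓; 30 hrs/wk < 32 ✗ → not eligible.
Annual Bonus Plan — status seasonal ✓ (not excluded); service 40 months ≥ 9 months ✓ → eligible.
Mental Health Benefit — status seasonal ✗ (requires part-time or temporary) → not eligible.
Phone Allowance — status seasonal ✗ (requires full-time or temporary) → not eligible.

Profit Sharing Plan, Unlimited PTO Program, Annual Bonus Plan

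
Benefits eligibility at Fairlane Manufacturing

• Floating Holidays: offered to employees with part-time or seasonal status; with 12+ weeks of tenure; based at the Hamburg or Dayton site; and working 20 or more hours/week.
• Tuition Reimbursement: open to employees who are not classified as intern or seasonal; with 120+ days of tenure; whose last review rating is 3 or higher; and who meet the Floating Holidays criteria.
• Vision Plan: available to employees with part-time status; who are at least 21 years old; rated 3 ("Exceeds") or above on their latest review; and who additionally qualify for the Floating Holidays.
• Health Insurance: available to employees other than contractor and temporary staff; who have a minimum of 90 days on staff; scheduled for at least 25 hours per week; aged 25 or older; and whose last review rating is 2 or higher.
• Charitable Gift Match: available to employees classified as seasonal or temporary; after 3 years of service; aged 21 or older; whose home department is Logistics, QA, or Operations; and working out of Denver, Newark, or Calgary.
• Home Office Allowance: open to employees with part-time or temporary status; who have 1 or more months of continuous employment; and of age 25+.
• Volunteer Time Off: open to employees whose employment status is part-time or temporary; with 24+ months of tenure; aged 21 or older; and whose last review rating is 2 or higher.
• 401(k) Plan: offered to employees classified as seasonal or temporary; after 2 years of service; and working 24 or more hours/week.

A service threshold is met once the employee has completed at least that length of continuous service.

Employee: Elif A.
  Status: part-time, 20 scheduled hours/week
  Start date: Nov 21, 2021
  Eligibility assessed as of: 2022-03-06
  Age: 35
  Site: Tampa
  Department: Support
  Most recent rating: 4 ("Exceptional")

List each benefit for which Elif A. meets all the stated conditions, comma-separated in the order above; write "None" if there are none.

Service from Nov 21, 2021 to 2022-03-06: 105 days.
Floating Holidays — status part-time ✓; service 105 days ≥ 12 weeks (≈84 days) ✓; site Tampa ✗ (not Hamburg or Dayton) → not eligible.
Tuition Reimbursement — status part-time ✓ (not excluded); service 105 days < 120 days ✗ → not eligible.
Vision Plan — status part-time ✓; age 35 ≥ 21 ✓; rating 4 ≥ 3 ✓; not eligible for Floating Holidays ✗ → not eligible.
Health Insurance — status part-time ✓ (not excluded); service 105 days ≥ 90 days ✓; 20 hrs/wk < 25 ✗ → not eligible.
Charitable Gift Match — status part-time ✗ (requires seasonal or temporary) → not eligible.
Home Office Allowance — status part-time ✓; service 105 days ≥ 1 month (≈30 days) ✓; age 35 ≥ 25 ✓ → eligible.
Volunteer Time Off — status part-time ✓; service 105 days < 24 months (≈720 days) ✗ → not eligible.
401(k) Plan — status part-time ✗ (requires seasonal or temporary) → not eligible.

Home Office Allowance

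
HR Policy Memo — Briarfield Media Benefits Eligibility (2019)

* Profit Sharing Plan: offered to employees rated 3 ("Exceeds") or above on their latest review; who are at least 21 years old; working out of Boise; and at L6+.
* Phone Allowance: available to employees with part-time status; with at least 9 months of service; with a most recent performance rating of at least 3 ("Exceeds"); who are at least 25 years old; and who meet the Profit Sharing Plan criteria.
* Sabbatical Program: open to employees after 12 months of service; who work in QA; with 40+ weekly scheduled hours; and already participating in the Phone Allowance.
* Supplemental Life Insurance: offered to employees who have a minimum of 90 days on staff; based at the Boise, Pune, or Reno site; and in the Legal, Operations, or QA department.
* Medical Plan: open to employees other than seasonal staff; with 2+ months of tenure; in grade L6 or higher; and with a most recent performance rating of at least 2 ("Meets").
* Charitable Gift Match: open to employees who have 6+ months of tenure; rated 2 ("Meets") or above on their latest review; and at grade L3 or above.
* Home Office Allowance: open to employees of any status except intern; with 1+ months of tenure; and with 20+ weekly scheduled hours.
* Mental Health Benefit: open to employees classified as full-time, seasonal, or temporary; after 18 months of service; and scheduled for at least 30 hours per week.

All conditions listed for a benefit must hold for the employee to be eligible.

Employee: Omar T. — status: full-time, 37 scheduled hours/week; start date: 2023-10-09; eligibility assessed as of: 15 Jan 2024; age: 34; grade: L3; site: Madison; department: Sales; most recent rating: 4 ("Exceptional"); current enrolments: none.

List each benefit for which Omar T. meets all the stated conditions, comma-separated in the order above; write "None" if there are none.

Home Office Allowance

Service from 2023-10-09 to 15 Jan 2024: 98 days.
Profit Sharing Plan — rating 4 ≥ 3 ✓; age 34 ≥ 21 ✓; site Madison ✗ (not Boise) → not eligible.
Phone Allowance — status full-time ✗ (requires part-time) → not eligible.
Sabbatical Program — service 98 days < 12 months (≈360 days) ✗ → not eligible.
Supplemental Life Insurance — service 98 days ≥ 90 days ✓; site Madison ✗ (not Boise, Pune, or Reno) → not eligible.
Medical Plan — status full-time ✓ (not excluded); service 98 days ≥ 2 months (≈60 days) ✓; grade L3 < L6 ✗ → not eligible.
Charitable Gift Match — service 98 days < 6 months (≈180 days) ✗ → not eligible.
Home Office Allowance — status full-time ✓ (not excluded); service 98 days ≥ 1 month (≈30 days) ✓; 37 hrs/wk ≥ 20 ✓ → eligible.
Mental Health Benefit — status full-time ✓; service 98 days < 18 months (≈540 days) ✗ → not eligible.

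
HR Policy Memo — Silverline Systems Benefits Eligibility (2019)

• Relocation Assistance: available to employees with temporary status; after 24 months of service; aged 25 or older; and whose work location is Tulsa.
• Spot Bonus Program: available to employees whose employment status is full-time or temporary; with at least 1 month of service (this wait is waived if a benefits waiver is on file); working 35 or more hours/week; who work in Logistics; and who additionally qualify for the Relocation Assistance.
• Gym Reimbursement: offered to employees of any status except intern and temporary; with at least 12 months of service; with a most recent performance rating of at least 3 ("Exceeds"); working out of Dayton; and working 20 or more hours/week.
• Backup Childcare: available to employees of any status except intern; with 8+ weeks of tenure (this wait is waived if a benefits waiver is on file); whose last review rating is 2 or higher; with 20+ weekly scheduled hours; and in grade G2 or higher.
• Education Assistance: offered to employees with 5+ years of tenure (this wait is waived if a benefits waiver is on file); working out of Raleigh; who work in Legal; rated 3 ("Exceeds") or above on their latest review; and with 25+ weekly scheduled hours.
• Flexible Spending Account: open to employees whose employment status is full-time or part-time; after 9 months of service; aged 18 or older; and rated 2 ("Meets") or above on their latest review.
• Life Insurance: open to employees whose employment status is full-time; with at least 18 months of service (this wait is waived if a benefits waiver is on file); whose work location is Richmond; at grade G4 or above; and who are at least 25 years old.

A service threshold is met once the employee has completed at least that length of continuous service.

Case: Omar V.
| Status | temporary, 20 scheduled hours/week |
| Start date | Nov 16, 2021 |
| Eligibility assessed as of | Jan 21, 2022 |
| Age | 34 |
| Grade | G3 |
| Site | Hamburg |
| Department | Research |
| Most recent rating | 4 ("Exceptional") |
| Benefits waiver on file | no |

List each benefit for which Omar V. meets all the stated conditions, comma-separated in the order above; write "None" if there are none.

Backup Childcare

Service from Nov 16, 2021 to Jan 21, 2022: 66 days.
Relocation Assistance — status temporary ✓; service 66 days < 24 months (≈720 days) ✗ → not eligible.
Spot Bonus Program — status temporary ✓; no waiver, service 66 days ≥ 1 month (≈30 days) ✓; 20 hrs/wk < 35 ✗ → not eligible.
Gym Reimbursement — status temporary ✗ (excluded) → not eligible.
Backup Childcare — status temporary ✓ (not excluded); no waiver, service 66 days ≥ 8 weeks (≈56 days) ✓; rating 4 ≥ 2 ✓; 20 hrs/wk ≥ 20 ✓; grade G3 ≥ G2 ✓ → eligible.
Education Assistance — no waiver, service 66 days < 5 years (≈1825 days) ✗ → not eligible.
Flexible Spending Account — status temporary ✗ (requires full-time or part-time) → not eligible.
Life Insurance — status temporary ✗ (requires full-time) → not eligible.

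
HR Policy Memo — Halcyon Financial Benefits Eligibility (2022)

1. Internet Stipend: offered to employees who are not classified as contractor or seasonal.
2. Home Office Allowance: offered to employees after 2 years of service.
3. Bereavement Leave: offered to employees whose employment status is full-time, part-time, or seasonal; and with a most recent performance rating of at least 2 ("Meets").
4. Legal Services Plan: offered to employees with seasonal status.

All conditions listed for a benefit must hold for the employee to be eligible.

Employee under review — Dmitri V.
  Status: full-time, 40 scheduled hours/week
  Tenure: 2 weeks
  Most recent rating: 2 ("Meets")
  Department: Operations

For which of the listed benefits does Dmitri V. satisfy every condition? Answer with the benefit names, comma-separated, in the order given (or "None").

Internet Stipend, Bereavement Leave

Internet Stipend — status full-time ✓ (not excluded) → eligible.
Home Office Allowance — service 2 weeks < 2 years (≈730 days) ✗ → not eligible.
Bereavement Leave — status full-time ✓; rating 2 ≥ 2 ✓ → eligible.
Legal Services Plan — status full-time ✗ (requires seasonal) → not eligible.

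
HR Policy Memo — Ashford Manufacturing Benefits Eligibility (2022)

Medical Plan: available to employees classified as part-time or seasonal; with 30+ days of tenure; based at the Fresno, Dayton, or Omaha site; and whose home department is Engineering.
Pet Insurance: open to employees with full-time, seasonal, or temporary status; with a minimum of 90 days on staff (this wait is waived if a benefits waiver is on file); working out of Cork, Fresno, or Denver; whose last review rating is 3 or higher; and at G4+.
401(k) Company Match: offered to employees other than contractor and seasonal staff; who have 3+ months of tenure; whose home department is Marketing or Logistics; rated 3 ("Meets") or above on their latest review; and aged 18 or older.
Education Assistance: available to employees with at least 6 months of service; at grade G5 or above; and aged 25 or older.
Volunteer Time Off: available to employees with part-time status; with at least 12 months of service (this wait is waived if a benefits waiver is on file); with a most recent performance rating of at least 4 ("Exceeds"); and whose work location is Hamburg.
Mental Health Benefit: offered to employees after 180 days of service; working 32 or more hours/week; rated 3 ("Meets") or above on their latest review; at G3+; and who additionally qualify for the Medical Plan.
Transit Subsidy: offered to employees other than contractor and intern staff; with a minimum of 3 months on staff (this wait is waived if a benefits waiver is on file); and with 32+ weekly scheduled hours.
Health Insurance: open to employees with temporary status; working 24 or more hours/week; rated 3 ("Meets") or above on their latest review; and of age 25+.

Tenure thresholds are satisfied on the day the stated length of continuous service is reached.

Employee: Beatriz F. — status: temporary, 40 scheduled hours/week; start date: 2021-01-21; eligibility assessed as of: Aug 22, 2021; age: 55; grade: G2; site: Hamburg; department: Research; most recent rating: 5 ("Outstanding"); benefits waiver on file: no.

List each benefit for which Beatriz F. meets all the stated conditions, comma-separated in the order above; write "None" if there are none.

Transit Subsidy, Health Insurance

Service from 2021-01-21 to Aug 22, 2021: 213 days.
Medical Plan — status temporary ✗ (requires part-time or seasonal) → not eligible.
Pet Insurance — status temporary ✓; no waiver, service 213 days ≥ 90 days ✓; site Hamburg ✗ (not Cork, Fresno, or Denver) → not eligible.
401(k) Company Match — status temporary ✓ (not excluded); service 213 days ≥ 3 months (≈90 days) ✓; dept Research ✗ → not eligible.
Education Assistance — service 213 days ≥ 6 months (≈180 days) ✓; grade G2 < G5 ✗ → not eligible.
Volunteer Time Off — status temporary ✗ (requires part-time) → not eligible.
Mental Health Benefit — service 213 days ≥ 180 days ✓; 40 hrs/wk ≥ 32 ✓; rating 5 ≥ 3 ✓; grade G2 < G3 ✗ → not eligible.
Transit Subsidy — status temporary ✓ (not excluded); no waiver, service 213 days ≥ 3 months (≈90 days) ✓; 40 hrs/wk ≥ 32 ✓ → eligible.
Health Insurance — status temporary ✓; 40 hrs/wk ≥ 24 ✓; rating 5 ≥ 3 ✓; age 55 ≥ 25 ✓ → eligible.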